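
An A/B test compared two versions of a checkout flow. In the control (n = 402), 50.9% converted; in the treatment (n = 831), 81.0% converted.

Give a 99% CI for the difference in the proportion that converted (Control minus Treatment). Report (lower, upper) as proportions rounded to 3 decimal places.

The two standard errors are √(0.5090×0.4910/402) = 0.02493 and √(0.8100×0.1900/831) = 0.01361.
Because the samples are independent, SE_diff = √(0.02493² + 0.01361²) = 0.02840.
Using z* = 2.576 for 99%, ME = 2.576 × 0.02840 = 0.07316.
p̂₁ − p̂₂ = -0.3010; interval -0.3010 ± 0.07316 gives (-0.374, -0.228).

(-0.374, -0.228)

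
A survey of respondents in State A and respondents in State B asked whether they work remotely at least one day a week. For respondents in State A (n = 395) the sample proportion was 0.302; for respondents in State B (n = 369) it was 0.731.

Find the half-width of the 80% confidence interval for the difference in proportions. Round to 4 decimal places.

0.0419

SE₁ = √(p̂₁(1−p̂₁)/n₁) = √(0.3020·0.6980/395) = 0.02310; SE₂ = √(0.7310·0.2690/369) = 0.02308.
Independent samples: SE of the difference = √(SE₁² + SE₂²) = √(0.00053361 + 0.0005326864) = 0.03265.
z* for 80% confidence is 1.282, so the margin of error is 1.282 × 0.03265 = 0.04186.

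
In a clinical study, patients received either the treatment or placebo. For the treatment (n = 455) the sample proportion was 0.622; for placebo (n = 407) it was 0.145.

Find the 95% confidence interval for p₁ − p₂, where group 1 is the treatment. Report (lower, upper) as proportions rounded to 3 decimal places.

The two standard errors are √(0.6220×0.3780/455) = 0.02273 and √(0.1450×0.8550/407) = 0.01745.
Because the samples are independent, SE_diff = √(0.02273² + 0.01745²) = 0.02866.
Using z* = 1.960 for 95%, ME = 1.960 × 0.02866 = 0.05617.
p̂₁ − p̂₂ = 0.4770; interval 0.4770 ± 0.05617 gives (0.421, 0.533).

(0.421, 0.533)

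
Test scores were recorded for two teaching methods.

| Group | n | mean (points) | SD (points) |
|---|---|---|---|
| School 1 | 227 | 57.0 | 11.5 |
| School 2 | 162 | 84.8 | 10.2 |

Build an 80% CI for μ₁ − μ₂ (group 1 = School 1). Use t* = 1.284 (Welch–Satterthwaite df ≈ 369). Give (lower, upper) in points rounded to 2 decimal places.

SE₁ = s₁/√n₁ = 11.5/√227 = 0.7633; SE₂ = 10.2/√162 = 0.8014.
Independent samples, unequal variances: SE_diff = √(SE₁² + SE₂²) = √(0.58262689 + 0.64224196) = 1.1067.
t* = 1.284, so margin of error = 1.284 × 1.1067 = 1.4210.
Difference in means = 57.0 − 84.8 = -27.8000.
-27.8000 ± 1.4210 → (-29.22, -26.38).

(-29.22, -26.38)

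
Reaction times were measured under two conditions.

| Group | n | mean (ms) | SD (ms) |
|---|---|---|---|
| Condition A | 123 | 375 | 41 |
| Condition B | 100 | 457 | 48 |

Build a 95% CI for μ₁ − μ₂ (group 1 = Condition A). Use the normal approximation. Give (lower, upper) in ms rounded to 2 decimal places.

Standard errors of each mean: 41/√123 = 3.6968 and 48/√100 = 4.8000.
SE(x̄₁ − x̄₂) = √(3.6968² + 4.8000²) = 6.0586 for independent samples with unequal variances.
With z* = 1.960, the margin is 1.960 × 6.0586 = 11.8749.
x̄₁ − x̄₂ = 375 − 457 = -82.0000; the interval is -82.0000 ± 11.8749 = (-93.87, -70.13).

(-93.87, -70.13)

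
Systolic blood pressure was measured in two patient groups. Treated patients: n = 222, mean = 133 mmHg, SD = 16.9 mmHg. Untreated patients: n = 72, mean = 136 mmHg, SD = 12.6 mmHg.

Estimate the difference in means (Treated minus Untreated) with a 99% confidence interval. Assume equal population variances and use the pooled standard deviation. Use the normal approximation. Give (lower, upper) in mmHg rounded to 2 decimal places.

(-8.58, 2.58)

Pooled variance s_p² = [221·16.9² + 71·12.6²] / (222+72−2) = 254.7663, so s_p = 15.9614.
SE_diff = s_p·√(1/n₁ + 1/n₂) = 15.9614·√(1/222 + 1/72) = 2.1647.
z* = 2.576; margin = 2.576 × 2.1647 = 5.5763.
Difference = 133 − 136 = -3.0000.
-3.0000 ± 5.5763 → (-8.58, 2.58).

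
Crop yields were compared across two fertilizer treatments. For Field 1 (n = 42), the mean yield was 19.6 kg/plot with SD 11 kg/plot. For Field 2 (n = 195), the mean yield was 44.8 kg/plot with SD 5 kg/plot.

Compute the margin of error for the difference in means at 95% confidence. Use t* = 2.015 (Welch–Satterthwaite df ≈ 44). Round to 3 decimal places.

Standard errors of each mean: 11/√42 = 1.6973 and 5/√195 = 0.3581.
SE(x̄₁ − x̄₂) = √(1.6973² + 0.3581²) = 1.7347 for independent samples with unequal variances.
With t* = 2.015, the margin is 2.015 × 1.7347 = 3.4954.

3.495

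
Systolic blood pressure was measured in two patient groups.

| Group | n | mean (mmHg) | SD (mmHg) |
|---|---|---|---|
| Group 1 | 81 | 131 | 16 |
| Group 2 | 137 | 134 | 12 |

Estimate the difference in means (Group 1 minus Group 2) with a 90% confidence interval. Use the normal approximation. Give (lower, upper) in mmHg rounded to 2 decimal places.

(-6.38, 0.38)

Standard errors of each mean: 16/√81 = 1.7778 and 12/√137 = 1.0252.
SE(x̄₁ − x̄₂) = √(1.7778² + 1.0252²) = 2.0522 for independent samples with unequal variances.
With z* = 1.645, the margin is 1.645 × 2.0522 = 3.3759.
x̄₁ − x̄₂ = 131 − 134 = -3.0000; the interval is -3.0000 ± 3.3759 = (-6.38, 0.38).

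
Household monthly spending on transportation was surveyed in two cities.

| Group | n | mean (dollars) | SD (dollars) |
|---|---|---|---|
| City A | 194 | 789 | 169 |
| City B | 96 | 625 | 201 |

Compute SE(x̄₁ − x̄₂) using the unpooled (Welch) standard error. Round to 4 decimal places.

23.8341

Standard errors of each mean: 169/√194 = 12.1335 and 201/√96 = 20.5145.
SE(x̄₁ − x̄₂) = √(12.1335² + 20.5145²) = 23.8341 for independent samples with unequal variances.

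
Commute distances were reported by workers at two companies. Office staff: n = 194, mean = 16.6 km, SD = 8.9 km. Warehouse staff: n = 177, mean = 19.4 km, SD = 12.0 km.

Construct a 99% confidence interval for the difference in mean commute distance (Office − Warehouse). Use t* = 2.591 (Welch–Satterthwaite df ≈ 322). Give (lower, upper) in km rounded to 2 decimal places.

SE₁ = s₁/√n₁ = 8.9/√194 = 0.6390; SE₂ = 12.0/√177 = 0.9020.
Independent samples, unequal variances: SE_diff = √(SE₁² + SE₂²) = √(0.408321 + 0.813604) = 1.1054.
t* = 2.591, so margin of error = 2.591 × 1.1054 = 2.8641.
Difference in means = 16.6 − 19.4 = -2.8000.
-2.8000 ± 2.8641 → (-5.66, 0.06).

(-5.66, 0.06)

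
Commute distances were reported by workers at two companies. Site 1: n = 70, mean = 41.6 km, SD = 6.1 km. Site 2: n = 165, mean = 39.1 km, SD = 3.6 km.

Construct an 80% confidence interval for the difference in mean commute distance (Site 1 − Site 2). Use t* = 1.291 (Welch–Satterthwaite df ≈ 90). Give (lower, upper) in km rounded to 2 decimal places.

(1.49, 3.51)

Per-group SEs: s₁/√n₁ = 6.1/√70 = 0.7291, s₂/√n₂ = 3.6/√165 = 0.2803.
Unpooled SE of the difference: √(0.53158681 + 0.07856809) = 0.7811.
Margin of error = t* · SE = 1.291 × 0.7811 = 1.0084.
x̄₁ − x̄₂ = 41.6 − 39.1 = 2.5000.
CI: 2.5000 ± 1.0084 = (1.49, 3.51).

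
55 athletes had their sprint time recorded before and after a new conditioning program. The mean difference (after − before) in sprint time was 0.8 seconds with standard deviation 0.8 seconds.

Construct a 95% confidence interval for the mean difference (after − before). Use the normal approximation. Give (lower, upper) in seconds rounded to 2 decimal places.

Paired design: SE = s_d/√n = 0.8/√55 = 0.1079.
z* = 1.960; margin of error = 1.960 × 0.1079 = 0.2115.
0.8 ± 0.2115 → (0.59, 1.01).

(0.59, 1.01)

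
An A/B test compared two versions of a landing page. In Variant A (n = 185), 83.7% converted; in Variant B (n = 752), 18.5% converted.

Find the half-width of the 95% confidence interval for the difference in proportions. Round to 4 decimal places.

Each SE is √(p̂(1−p̂)/n): √(0.8370·0.1630/185) = 0.02716 and √(0.1850·0.8150/752) = 0.01416.
SE(p̂₁ − p̂₂) = √(SE₁² + SE₂²) = √(0.0007376656 + 0.0002005056) = 0.03063, since the two samples are independent.
At 95% confidence z* = 1.960; margin = 1.960 × 0.03063 = 0.06003.

0.0600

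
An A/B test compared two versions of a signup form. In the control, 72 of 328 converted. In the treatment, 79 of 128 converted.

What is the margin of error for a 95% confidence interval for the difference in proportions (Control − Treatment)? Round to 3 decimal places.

First, p̂₁ = 72/328 = 0.2195; p̂₂ = 79/128 = 0.6172.
The two standard errors are √(0.2195×0.7805/328) = 0.02285 and √(0.6172×0.3828/128) = 0.04296.
Because the samples are independent, SE_diff = √(0.02285² + 0.04296²) = 0.04866.
Using z* = 1.960 for 95%, ME = 1.960 × 0.04866 = 0.09537.

0.095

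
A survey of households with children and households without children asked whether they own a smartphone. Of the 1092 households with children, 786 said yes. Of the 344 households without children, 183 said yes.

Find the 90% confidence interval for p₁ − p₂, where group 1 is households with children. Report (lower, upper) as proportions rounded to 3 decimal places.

Sample proportions: 786/1092 = 0.7198, 183/344 = 0.5320.
Each SE is √(p̂(1−p̂)/n): √(0.7198·0.2802/1092) = 0.01359 and √(0.5320·0.4680/344) = 0.02690.
SE(p̂₁ − p̂₂) = √(SE₁² + SE₂²) = √(0.0001846881 + 0.00072361) = 0.03014, since the two samples are independent.
At 90% confidence z* = 1.645; margin = 1.645 × 0.03014 = 0.04958.
The difference is 0.7198 − 0.5320 = 0.1878, so the interval is 0.1878 ± 0.04958 = (0.138, 0.237).

(0.138, 0.237)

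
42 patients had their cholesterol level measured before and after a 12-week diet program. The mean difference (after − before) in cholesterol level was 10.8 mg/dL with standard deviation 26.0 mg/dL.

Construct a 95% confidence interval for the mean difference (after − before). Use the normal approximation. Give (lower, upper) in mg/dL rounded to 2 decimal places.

This is a matched-pairs design, so SE = s_d/√n = 26.0/√42 = 4.0119.
Margin = 1.960 × 4.0119 = 7.8633; the interval is 10.8 ± 7.8633 = (2.94, 18.66).

(2.94, 18.66)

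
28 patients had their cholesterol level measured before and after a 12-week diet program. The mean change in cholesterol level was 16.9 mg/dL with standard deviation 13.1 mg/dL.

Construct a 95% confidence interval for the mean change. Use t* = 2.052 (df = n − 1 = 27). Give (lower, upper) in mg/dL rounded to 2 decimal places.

This is a matched-pairs design, so SE = s_d/√n = 13.1/√28 = 2.4757.
Margin = 2.052 × 2.4757 = 5.0801; the interval is 16.9 ± 5.0801 = (11.82, 21.98).

(11.82, 21.98)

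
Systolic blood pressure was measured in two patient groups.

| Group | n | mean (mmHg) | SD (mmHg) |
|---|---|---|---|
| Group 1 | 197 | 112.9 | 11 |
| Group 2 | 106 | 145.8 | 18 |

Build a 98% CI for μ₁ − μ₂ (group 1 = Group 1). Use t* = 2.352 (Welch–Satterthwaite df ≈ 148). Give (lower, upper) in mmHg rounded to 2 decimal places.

SE₁ = s₁/√n₁ = 11/√197 = 0.7837; SE₂ = 18/√106 = 1.7483.
Independent samples, unequal variances: SE_diff = √(SE₁² + SE₂²) = √(0.61418569 + 3.05655289) = 1.9159.
t* = 2.352, so margin of error = 2.352 × 1.9159 = 4.5062.
Difference in means = 112.9 − 145.8 = -32.9000.
-32.9000 ± 4.5062 → (-37.41, -28.39).

(-37.41, -28.39)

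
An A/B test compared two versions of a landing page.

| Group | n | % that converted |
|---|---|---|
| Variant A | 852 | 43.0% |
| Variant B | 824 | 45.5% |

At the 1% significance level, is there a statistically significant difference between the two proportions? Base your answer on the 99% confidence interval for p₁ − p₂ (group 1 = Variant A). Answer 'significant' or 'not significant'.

not significant

SE₁ = √(p̂₁(1−p̂₁)/n₁) = √(0.4300·0.5700/852) = 0.01696; SE₂ = √(0.4550·0.5450/824) = 0.01735.
Independent samples: SE of the difference = √(SE₁² + SE₂²) = √(0.0002876416 + 0.0003010225) = 0.02426.
z* for 99% confidence is 2.576, so the margin of error is 2.576 × 0.02426 = 0.06249.
Point estimate p̂₁ − p̂₂ = 0.4300 − 0.4550 = -0.0250.
-0.0250 ± 0.06249 → (-0.08749, 0.03749).
The interval (-0.08749, 0.03749) contains 0, so the difference is not significant.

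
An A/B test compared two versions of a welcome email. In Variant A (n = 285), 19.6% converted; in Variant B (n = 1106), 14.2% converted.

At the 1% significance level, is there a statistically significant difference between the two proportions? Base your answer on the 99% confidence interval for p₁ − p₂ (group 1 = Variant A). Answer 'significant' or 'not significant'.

Each SE is √(p̂(1−p̂)/n): √(0.1960·0.8040/285) = 0.02351 and √(0.1420·0.8580/1106) = 0.01050.
SE(p̂₁ − p̂₂) = √(SE₁² + SE₂²) = √(0.0005527201 + 0.00011025) = 0.02575, since the two samples are independent.
At 99% confidence z* = 2.576; margin = 2.576 × 0.02575 = 0.06633.
The difference is 0.1960 − 0.1420 = 0.0540, so the interval is 0.0540 ± 0.06633 = (-0.01233, 0.12033).
The interval (-0.01233, 0.12033) contains 0, so the difference is not significant.

not significant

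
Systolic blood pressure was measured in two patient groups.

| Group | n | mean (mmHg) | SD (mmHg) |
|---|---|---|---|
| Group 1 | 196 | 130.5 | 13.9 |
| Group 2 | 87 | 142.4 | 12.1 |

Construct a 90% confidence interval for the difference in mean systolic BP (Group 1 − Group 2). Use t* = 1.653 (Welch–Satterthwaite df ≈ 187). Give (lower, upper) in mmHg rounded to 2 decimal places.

(-14.60, -9.20)

SE₁ = s₁/√n₁ = 13.9/√196 = 0.9929; SE₂ = 12.1/√87 = 1.2973.
Independent samples, unequal variances: SE_diff = √(SE₁² + SE₂²) = √(0.98585041 + 1.68298729) = 1.6337.
t* = 1.653, so margin of error = 1.653 × 1.6337 = 2.7005.
Difference in means = 130.5 − 142.4 = -11.9000.
-11.9000 ± 2.7005 → (-14.60, -9.20).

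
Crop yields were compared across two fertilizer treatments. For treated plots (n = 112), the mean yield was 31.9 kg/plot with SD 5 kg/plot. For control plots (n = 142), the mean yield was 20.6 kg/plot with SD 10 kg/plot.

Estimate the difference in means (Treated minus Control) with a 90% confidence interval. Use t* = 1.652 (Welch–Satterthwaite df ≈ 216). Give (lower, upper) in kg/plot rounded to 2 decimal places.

(9.71, 12.89)

Standard errors of each mean: 5/√112 = 0.4725 and 10/√142 = 0.8392.
SE(x̄₁ − x̄₂) = √(0.4725² + 0.8392²) = 0.9631 for independent samples with unequal variances.
With t* = 1.652, the margin is 1.652 × 0.9631 = 1.5910.
x̄₁ − x̄₂ = 31.9 − 20.6 = 11.3000; the interval is 11.3000 ± 1.5910 = (9.71, 12.89).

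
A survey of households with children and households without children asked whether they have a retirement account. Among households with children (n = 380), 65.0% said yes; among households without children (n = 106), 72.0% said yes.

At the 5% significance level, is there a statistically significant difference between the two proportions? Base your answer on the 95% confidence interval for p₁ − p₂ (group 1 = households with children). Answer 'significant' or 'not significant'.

SE₁ = √(p̂₁(1−p̂₁)/n₁) = √(0.6500·0.3500/380) = 0.02447; SE₂ = √(0.7200·0.2800/106) = 0.04361.
Independent samples: SE of the difference = √(SE₁² + SE₂²) = √(0.0005987809 + 0.0019018321) = 0.05001.
z* for 95% confidence is 1.960, so the margin of error is 1.960 × 0.05001 = 0.09802.
Point estimate p̂₁ − p̂₂ = 0.6500 − 0.7200 = -0.0700.
-0.0700 ± 0.09802 → (-0.16802, 0.02802).
The interval (-0.16802, 0.02802) contains 0, so the difference is not significant.

not significant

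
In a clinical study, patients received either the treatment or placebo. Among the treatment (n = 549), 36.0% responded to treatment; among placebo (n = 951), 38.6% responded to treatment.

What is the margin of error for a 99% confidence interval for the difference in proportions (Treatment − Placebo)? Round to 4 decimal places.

SE₁ = √(p̂₁(1−p̂₁)/n₁) = √(0.3600·0.6400/549) = 0.02049; SE₂ = √(0.3860·0.6140/951) = 0.01579.
Independent samples: SE of the difference = √(SE₁² + SE₂²) = √(0.0004198401 + 0.0002493241) = 0.02587.
z* for 99% confidence is 2.576, so the margin of error is 2.576 × 0.02587 = 0.06664.

0.0666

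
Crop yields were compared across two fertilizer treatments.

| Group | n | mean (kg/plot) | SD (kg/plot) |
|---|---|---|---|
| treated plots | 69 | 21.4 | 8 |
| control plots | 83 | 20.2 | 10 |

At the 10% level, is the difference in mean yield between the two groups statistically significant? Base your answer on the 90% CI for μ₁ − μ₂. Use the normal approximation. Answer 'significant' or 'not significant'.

not significant

Per-group SEs: s₁/√n₁ = 8/√69 = 0.9631, s₂/√n₂ = 10/√83 = 1.0976.
Unpooled SE of the difference: √(0.92756161 + 1.20472576) = 1.4602.
Margin of error = z* · SE = 1.645 × 1.4602 = 2.4020.
x̄₁ − x̄₂ = 21.4 − 20.2 = 1.2000.
CI: 1.2000 ± 2.4020 = (-1.2020, 3.6020).
The interval (-1.2020, 3.6020) contains 0, so the difference is not significant.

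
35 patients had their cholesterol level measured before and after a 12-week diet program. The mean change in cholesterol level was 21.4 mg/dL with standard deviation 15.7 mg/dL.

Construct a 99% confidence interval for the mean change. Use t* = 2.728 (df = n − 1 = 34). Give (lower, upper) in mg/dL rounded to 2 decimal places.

This is a matched-pairs design, so SE = s_d/√n = 15.7/√35 = 2.6538.
Margin = 2.728 × 2.6538 = 7.2396; the interval is 21.4 ± 7.2396 = (14.16, 28.64).

(14.16, 28.64)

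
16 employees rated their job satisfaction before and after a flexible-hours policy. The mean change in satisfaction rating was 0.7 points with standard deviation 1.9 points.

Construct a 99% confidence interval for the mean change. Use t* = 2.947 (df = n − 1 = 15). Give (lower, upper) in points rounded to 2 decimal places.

Paired design: SE = s_d/√n = 1.9/√16 = 0.4750.
t* = 2.947; margin of error = 2.947 × 0.4750 = 1.3998.
0.7 ± 1.3998 → (-0.70, 2.10).

(-0.70, 2.10)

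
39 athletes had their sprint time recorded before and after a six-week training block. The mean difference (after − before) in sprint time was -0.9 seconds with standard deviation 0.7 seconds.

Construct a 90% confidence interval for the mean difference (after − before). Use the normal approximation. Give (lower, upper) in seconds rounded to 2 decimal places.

(-1.08, -0.72)

Paired design: SE = s_d/√n = 0.7/√39 = 0.1121.
z* = 1.645; margin of error = 1.645 × 0.1121 = 0.1844.
-0.9 ± 0.1844 → (-1.08, -0.72).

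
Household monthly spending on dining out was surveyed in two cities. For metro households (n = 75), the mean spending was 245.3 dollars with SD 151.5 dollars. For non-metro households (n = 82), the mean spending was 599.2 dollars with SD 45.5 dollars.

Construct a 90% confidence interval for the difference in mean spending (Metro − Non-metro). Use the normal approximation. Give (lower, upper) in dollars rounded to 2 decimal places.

(-383.84, -323.96)

Per-group SEs: s₁/√n₁ = 151.5/√75 = 17.4937, s₂/√n₂ = 45.5/√82 = 5.0246.
Unpooled SE of the difference: √(306.02953969 + 25.24660516) = 18.2010.
Margin of error = z* · SE = 1.645 × 18.2010 = 29.9406.
x̄₁ − x̄₂ = 245.3 − 599.2 = -353.9000.
CI: -353.9000 ± 29.9406 = (-383.84, -323.96).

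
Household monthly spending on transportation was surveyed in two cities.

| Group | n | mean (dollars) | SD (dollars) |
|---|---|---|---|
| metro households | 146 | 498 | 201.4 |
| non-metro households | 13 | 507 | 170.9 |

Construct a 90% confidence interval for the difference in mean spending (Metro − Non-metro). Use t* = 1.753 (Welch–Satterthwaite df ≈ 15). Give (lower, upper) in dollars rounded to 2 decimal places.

Standard errors of each mean: 201.4/√146 = 16.6680 and 170.9/√13 = 47.3991.
SE(x̄₁ − x̄₂) = √(16.6680² + 47.3991²) = 50.2444 for independent samples with unequal variances.
With t* = 1.753, the margin is 1.753 × 50.2444 = 88.0784.
x̄₁ − x̄₂ = 498 − 507 = -9.0000; the interval is -9.0000 ± 88.0784 = (-97.08, 79.08).

(-97.08, 79.08)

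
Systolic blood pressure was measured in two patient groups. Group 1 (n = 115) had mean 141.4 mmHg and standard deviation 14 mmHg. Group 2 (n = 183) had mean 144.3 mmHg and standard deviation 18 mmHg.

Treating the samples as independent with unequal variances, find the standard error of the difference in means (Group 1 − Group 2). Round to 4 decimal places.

Standard errors of each mean: 14/√115 = 1.3055 and 18/√183 = 1.3306.
SE(x̄₁ − x̄₂) = √(1.3055² + 1.3306²) = 1.8641 for independent samples with unequal variances.

1.8641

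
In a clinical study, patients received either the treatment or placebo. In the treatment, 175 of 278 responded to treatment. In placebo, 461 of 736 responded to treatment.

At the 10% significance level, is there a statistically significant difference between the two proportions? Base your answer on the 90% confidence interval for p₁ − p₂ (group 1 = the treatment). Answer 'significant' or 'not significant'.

First, p̂₁ = 175/278 = 0.6295; p̂₂ = 461/736 = 0.6264.
The two standard errors are √(0.6295×0.3705/278) = 0.02896 and √(0.6264×0.3736/736) = 0.01783.
Because the samples are independent, SE_diff = √(0.02896² + 0.01783²) = 0.03401.
Using z* = 1.645 for 90%, ME = 1.645 × 0.03401 = 0.05595.
p̂₁ − p̂₂ = 0.0031; interval 0.0031 ± 0.05595 gives (-0.05285, 0.05905).
The interval (-0.05285, 0.05905) contains 0, so the difference is not significant.

not significant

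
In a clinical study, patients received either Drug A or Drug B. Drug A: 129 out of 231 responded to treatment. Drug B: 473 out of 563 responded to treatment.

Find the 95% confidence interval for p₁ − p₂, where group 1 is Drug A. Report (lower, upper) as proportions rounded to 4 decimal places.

(-0.3525, -0.2109)

Sample proportions: 129/231 = 0.5584, 473/563 = 0.8401.
Each SE is √(p̂(1−p̂)/n): √(0.5584·0.4416/231) = 0.03267 and √(0.8401·0.1599/563) = 0.01545.
SE(p̂₁ − p̂₂) = √(SE₁² + SE₂²) = √(0.0010673289 + 0.0002387025) = 0.03614, since the two samples are independent.
At 95% confidence z* = 1.960; margin = 1.960 × 0.03614 = 0.07083.
The difference is 0.5584 − 0.8401 = -0.2817, so the interval is -0.2817 ± 0.07083 = (-0.3525, -0.2109).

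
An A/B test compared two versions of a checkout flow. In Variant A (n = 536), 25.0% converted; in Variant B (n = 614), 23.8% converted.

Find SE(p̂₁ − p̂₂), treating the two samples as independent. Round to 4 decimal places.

SE₁ = √(p̂₁(1−p̂₁)/n₁) = √(0.2500·0.7500/536) = 0.01870; SE₂ = √(0.2380·0.7620/614) = 0.01719.
Independent samples: SE of the difference = √(SE₁² + SE₂²) = √(0.00034969 + 0.0002954961) = 0.02540.

0.0254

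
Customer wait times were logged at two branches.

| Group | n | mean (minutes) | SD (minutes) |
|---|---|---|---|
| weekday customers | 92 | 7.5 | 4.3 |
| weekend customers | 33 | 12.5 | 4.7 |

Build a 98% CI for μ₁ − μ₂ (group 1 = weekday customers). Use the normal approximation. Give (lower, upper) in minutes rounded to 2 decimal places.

Standard errors of each mean: 4.3/√92 = 0.4483 and 4.7/√33 = 0.8182.
SE(x̄₁ − x̄₂) = √(0.4483² + 0.8182²) = 0.9330 for independent samples with unequal variances.
With z* = 2.326, the margin is 2.326 × 0.9330 = 2.1702.
x̄₁ − x̄₂ = 7.5 − 12.5 = -5.0000; the interval is -5.0000 ± 2.1702 = (-7.17, -2.83).

(-7.17, -2.83)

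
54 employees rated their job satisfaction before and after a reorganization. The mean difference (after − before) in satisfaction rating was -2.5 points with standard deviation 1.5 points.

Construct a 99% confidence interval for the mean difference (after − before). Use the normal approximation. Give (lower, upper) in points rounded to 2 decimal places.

(-3.03, -1.97)

Paired design: SE = s_d/√n = 1.5/√54 = 0.2041.
z* = 2.576; margin of error = 2.576 × 0.2041 = 0.5258.
-2.5 ± 0.5258 → (-3.03, -1.97).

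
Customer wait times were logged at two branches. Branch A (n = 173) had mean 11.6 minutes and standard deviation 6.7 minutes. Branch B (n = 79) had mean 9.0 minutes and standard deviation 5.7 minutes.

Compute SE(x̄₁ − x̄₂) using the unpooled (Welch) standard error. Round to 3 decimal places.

0.819

SE₁ = s₁/√n₁ = 6.7/√173 = 0.5094; SE₂ = 5.7/√79 = 0.6413.
Independent samples, unequal variances: SE_diff = √(SE₁² + SE₂²) = √(0.25948836 + 0.41126569) = 0.8190.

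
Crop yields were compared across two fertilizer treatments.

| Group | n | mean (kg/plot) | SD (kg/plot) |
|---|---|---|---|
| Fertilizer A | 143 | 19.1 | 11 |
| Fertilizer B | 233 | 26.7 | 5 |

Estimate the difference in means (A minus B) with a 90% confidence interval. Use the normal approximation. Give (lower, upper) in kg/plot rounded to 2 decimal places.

Per-group SEs: s₁/√n₁ = 11/√143 = 0.9199, s₂/√n₂ = 5/√233 = 0.3276.
Unpooled SE of the difference: √(0.84621601 + 0.10732176) = 0.9765.
Margin of error = z* · SE = 1.645 × 0.9765 = 1.6063.
x̄₁ − x̄₂ = 19.1 − 26.7 = -7.6000.
CI: -7.6000 ± 1.6063 = (-9.21, -5.99).

(-9.21, -5.99)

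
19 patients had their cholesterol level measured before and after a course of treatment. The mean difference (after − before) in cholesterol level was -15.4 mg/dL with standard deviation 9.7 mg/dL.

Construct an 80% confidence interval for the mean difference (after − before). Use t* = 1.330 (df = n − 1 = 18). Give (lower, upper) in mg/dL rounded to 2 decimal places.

This is a matched-pairs design, so SE = s_d/√n = 9.7/√19 = 2.2253.
Margin = 1.330 × 2.2253 = 2.9596; the interval is -15.4 ± 2.9596 = (-18.36, -12.44).

(-18.36, -12.44)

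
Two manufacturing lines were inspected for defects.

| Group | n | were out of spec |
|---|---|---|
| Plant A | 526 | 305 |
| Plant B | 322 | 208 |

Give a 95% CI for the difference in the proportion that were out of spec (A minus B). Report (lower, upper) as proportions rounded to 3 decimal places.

First, p̂₁ = 305/526 = 0.5798; p̂₂ = 208/322 = 0.6460.
The two standard errors are √(0.5798×0.4202/526) = 0.02152 and √(0.6460×0.3540/322) = 0.02665.
Because the samples are independent, SE_diff = √(0.02152² + 0.02665²) = 0.03425.
Using z* = 1.960 for 95%, ME = 1.960 × 0.03425 = 0.06713.
p̂₁ − p̂₂ = -0.0662; interval -0.0662 ± 0.06713 gives (-0.133, 0.001).

(-0.133, 0.001)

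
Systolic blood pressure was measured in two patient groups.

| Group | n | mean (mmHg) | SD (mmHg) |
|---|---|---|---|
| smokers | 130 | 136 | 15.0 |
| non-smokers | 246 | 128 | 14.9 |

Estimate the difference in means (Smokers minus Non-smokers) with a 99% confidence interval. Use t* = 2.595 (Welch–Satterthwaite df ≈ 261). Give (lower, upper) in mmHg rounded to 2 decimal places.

(3.79, 12.21)

Per-group SEs: s₁/√n₁ = 15.0/√130 = 1.3156, s₂/√n₂ = 14.9/√246 = 0.9500.
Unpooled SE of the difference: √(1.73080336 + 0.9025) = 1.6227.
Margin of error = t* · SE = 2.595 × 1.6227 = 4.2109.
x̄₁ − x̄₂ = 136 − 128 = 8.0000.
CI: 8.0000 ± 4.2109 = (3.79, 12.21).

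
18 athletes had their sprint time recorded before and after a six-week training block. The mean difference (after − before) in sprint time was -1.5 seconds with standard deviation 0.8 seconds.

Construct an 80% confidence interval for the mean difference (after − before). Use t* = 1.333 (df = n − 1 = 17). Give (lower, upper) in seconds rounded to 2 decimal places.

(-1.75, -1.25)

This is a matched-pairs design, so SE = s_d/√n = 0.8/√18 = 0.1886.
Margin = 1.333 × 0.1886 = 0.2514; the interval is -1.5 ± 0.2514 = (-1.75, -1.25).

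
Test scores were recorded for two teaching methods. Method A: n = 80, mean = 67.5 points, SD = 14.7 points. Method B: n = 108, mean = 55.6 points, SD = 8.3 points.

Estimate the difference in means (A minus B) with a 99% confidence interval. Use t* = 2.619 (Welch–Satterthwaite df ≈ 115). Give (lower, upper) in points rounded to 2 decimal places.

Per-group SEs: s₁/√n₁ = 14.7/√80 = 1.6435, s₂/√n₂ = 8.3/√108 = 0.7987.
Unpooled SE of the difference: √(2.70109225 + 0.63792169) = 1.8273.
Margin of error = t* · SE = 2.619 × 1.8273 = 4.7857.
x̄₁ − x̄₂ = 67.5 − 55.6 = 11.9000.
CI: 11.9000 ± 4.7857 = (7.11, 16.69).

(7.11, 16.69)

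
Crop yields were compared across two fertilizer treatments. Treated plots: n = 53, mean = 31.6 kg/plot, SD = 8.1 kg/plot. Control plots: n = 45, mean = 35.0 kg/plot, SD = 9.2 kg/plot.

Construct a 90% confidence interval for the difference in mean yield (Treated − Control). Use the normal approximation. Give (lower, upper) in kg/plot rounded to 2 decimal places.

Standard errors of each mean: 8.1/√53 = 1.1126 and 9.2/√45 = 1.3715.
SE(x̄₁ − x̄₂) = √(1.1126² + 1.3715²) = 1.7660 for independent samples with unequal variances.
With z* = 1.645, the margin is 1.645 × 1.7660 = 2.9051.
x̄₁ − x̄₂ = 31.6 − 35.0 = -3.4000; the interval is -3.4000 ± 2.9051 = (-6.31, -0.49).

(-6.31, -0.49)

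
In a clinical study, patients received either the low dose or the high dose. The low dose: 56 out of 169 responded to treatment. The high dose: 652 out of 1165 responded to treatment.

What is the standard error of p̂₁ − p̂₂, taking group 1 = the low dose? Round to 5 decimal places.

First, p̂₁ = 56/169 = 0.3314; p̂₂ = 652/1165 = 0.5597.
The two standard errors are √(0.3314×0.6686/169) = 0.03621 and √(0.5597×0.4403/1165) = 0.01454.
Because the samples are independent, SE_diff = √(0.03621² + 0.01454²) = 0.03902.

0.03902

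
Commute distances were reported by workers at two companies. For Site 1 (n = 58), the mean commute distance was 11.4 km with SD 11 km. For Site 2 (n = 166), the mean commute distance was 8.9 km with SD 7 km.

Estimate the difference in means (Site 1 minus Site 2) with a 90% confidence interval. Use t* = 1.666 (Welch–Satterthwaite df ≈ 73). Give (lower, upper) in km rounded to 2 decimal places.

(-0.07, 5.07)

SE₁ = s₁/√n₁ = 11/√58 = 1.4444; SE₂ = 7/√166 = 0.5433.
Independent samples, unequal variances: SE_diff = √(SE₁² + SE₂²) = √(2.08629136 + 0.29517489) = 1.5432.
t* = 1.666, so margin of error = 1.666 × 1.5432 = 2.5710.
Difference in means = 11.4 − 8.9 = 2.5000.
2.5000 ± 2.5710 → (-0.07, 5.07).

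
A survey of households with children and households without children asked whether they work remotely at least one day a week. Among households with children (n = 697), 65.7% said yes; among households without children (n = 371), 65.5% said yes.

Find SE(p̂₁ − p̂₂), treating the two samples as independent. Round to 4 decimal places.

0.0305

SE₁ = √(p̂₁(1−p̂₁)/n₁) = √(0.6570·0.3430/697) = 0.01798; SE₂ = √(0.6550·0.3450/371) = 0.02468.
Independent samples: SE of the difference = √(SE₁² + SE₂²) = √(0.0003232804 + 0.0006091024) = 0.03053.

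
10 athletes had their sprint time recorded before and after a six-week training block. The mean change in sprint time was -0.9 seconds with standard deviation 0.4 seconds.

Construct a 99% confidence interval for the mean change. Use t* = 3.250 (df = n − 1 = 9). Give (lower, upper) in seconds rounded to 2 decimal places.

This is a matched-pairs design, so SE = s_d/√n = 0.4/√10 = 0.1265.
Margin = 3.250 × 0.1265 = 0.4111; the interval is -0.9 ± 0.4111 = (-1.31, -0.49).

(-1.31, -0.49)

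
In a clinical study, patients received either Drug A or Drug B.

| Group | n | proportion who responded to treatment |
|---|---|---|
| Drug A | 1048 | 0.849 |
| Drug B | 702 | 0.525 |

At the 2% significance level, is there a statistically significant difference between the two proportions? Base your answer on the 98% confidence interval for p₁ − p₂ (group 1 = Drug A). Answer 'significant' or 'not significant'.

significant

Each SE is √(p̂(1−p̂)/n): √(0.8490·0.1510/1048) = 0.01106 and √(0.5250·0.4750/702) = 0.01885.
SE(p̂₁ − p̂₂) = √(SE₁² + SE₂²) = √(0.0001223236 + 0.0003553225) = 0.02186, since the two samples are independent.
At 98% confidence z* = 2.326; margin = 2.326 × 0.02186 = 0.05085.
The difference is 0.8490 − 0.5250 = 0.3240, so the interval is 0.3240 ± 0.05085 = (0.27315, 0.37485).
The interval (0.27315, 0.37485) does not contain 0, so the difference is significant.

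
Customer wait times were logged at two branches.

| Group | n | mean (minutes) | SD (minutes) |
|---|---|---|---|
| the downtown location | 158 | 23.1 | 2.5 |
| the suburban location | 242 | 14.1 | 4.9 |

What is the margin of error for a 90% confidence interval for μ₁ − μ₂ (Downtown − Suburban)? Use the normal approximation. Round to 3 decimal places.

0.613

Standard errors of each mean: 2.5/√158 = 0.1989 and 4.9/√242 = 0.3150.
SE(x̄₁ − x̄₂) = √(0.1989² + 0.3150²) = 0.3725 for independent samples with unequal variances.
With z* = 1.645, the margin is 1.645 × 0.3725 = 0.6128.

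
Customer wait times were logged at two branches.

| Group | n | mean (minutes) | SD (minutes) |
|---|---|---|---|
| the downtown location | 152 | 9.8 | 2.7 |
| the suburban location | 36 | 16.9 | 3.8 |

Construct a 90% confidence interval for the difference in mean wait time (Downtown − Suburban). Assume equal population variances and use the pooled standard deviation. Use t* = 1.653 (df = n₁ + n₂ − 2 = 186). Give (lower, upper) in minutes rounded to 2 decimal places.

Pooled variance s_p² = [151·2.7² + 35·3.8²] / (152+36−2) = 8.6354, so s_p = 2.9386.
SE_diff = s_p·√(1/n₁ + 1/n₂) = 2.9386·√(1/152 + 1/36) = 0.5447.
t* = 1.653; margin = 1.653 × 0.5447 = 0.9004.
Difference = 9.8 − 16.9 = -7.1000.
-7.1000 ± 0.9004 → (-8.00, -6.20).

(-8.00, -6.20)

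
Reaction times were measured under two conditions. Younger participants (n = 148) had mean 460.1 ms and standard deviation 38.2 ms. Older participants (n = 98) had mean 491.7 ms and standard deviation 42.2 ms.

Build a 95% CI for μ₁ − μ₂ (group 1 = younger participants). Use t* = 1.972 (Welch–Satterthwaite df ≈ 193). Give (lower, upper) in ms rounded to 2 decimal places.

(-42.04, -21.16)

SE₁ = s₁/√n₁ = 38.2/√148 = 3.1400; SE₂ = 42.2/√98 = 4.2628.
Independent samples, unequal variances: SE_diff = √(SE₁² + SE₂²) = √(9.8596 + 18.17146384) = 5.2944.
t* = 1.972, so margin of error = 1.972 × 5.2944 = 10.4406.
Difference in means = 460.1 − 491.7 = -31.6000.
-31.6000 ± 10.4406 → (-42.04, -21.16).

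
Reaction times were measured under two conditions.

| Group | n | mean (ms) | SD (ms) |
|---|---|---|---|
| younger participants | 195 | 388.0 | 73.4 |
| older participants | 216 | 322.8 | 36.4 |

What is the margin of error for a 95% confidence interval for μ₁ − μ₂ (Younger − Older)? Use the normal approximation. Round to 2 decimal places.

11.39

Per-group SEs: s₁/√n₁ = 73.4/√195 = 5.2563, s₂/√n₂ = 36.4/√216 = 2.4767.
Unpooled SE of the difference: √(27.62868969 + 6.13404289) = 5.8106.
Margin of error = z* · SE = 1.960 × 5.8106 = 11.3888.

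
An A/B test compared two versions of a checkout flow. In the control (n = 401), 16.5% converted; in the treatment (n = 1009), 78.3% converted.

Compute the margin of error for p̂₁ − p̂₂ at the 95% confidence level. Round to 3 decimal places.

SE₁ = √(p̂₁(1−p̂₁)/n₁) = √(0.1650·0.8350/401) = 0.01854; SE₂ = √(0.7830·0.2170/1009) = 0.01298.
Independent samples: SE of the difference = √(SE₁² + SE₂²) = √(0.0003437316 + 0.0001684804) = 0.02263.
z* for 95% confidence is 1.960, so the margin of error is 1.960 × 0.02263 = 0.04435.

0.044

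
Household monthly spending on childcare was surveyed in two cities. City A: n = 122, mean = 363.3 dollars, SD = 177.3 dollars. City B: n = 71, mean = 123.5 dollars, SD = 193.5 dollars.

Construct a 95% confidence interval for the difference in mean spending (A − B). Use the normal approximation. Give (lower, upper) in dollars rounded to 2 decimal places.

SE₁ = s₁/√n₁ = 177.3/√122 = 16.0520; SE₂ = 193.5/√71 = 22.9642.
Independent samples, unequal variances: SE_diff = √(SE₁² + SE₂²) = √(257.666704 + 527.35448164) = 28.0182.
z* = 1.960, so margin of error = 1.960 × 28.0182 = 54.9157.
Difference in means = 363.3 − 123.5 = 239.8000.
239.8000 ± 54.9157 → (184.88, 294.72).

(184.88, 294.72)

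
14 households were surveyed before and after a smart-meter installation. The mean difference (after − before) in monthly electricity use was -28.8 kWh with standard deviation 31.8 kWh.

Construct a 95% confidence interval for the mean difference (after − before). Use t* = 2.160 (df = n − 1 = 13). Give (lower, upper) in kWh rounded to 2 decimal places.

Paired design: SE = s_d/√n = 31.8/√14 = 8.4989.
t* = 2.160; margin of error = 2.160 × 8.4989 = 18.3576.
-28.8 ± 18.3576 → (-47.16, -10.44).

(-47.16, -10.44)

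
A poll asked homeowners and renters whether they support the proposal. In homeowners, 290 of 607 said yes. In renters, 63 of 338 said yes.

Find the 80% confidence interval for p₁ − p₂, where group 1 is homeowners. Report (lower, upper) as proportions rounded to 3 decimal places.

First, p̂₁ = 290/607 = 0.4778; p̂₂ = 63/338 = 0.1864.
The two standard errors are √(0.4778×0.5222/607) = 0.02027 and √(0.1864×0.8136/338) = 0.02118.
Because the samples are independent, SE_diff = √(0.02027² + 0.02118²) = 0.02932.
Using z* = 1.282 for 80%, ME = 1.282 × 0.02932 = 0.03759.
p̂₁ − p̂₂ = 0.2914; interval 0.2914 ± 0.03759 gives (0.254, 0.329).

(0.254, 0.329)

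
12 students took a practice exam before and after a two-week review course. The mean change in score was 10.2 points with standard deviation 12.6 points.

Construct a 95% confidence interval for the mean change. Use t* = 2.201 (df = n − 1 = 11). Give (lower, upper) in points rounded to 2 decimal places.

This is a matched-pairs design, so SE = s_d/√n = 12.6/√12 = 3.6373.
Margin = 2.201 × 3.6373 = 8.0057; the interval is 10.2 ± 8.0057 = (2.19, 18.21).

(2.19, 18.21)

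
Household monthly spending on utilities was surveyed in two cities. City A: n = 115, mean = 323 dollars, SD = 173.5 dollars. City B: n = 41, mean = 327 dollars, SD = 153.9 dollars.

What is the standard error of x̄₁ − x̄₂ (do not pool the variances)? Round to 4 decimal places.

28.9732

Standard errors of each mean: 173.5/√115 = 16.1790 and 153.9/√41 = 24.0351.
SE(x̄₁ − x̄₂) = √(16.1790² + 24.0351²) = 28.9732 for independent samples with unequal variances.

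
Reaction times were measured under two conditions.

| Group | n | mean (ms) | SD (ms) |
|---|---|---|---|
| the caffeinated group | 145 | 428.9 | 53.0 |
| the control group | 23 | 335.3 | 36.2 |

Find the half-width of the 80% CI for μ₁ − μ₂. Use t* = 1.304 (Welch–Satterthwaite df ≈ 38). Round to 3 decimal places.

Standard errors of each mean: 53.0/√145 = 4.4014 and 36.2/√23 = 7.5482.
SE(x̄₁ − x̄₂) = √(4.4014² + 7.5482²) = 8.7377 for independent samples with unequal variances.
With t* = 1.304, the margin is 1.304 × 8.7377 = 11.3940.

11.394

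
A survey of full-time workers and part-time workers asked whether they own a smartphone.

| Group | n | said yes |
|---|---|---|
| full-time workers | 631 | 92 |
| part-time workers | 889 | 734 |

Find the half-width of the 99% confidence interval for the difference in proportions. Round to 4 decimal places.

Sample proportions: 92/631 = 0.1458, 734/889 = 0.8256.
Each SE is √(p̂(1−p̂)/n): √(0.1458·0.8542/631) = 0.01405 and √(0.8256·0.1744/889) = 0.01273.
SE(p̂₁ − p̂₂) = √(SE₁² + SE₂²) = √(0.0001974025 + 0.0001620529) = 0.01896, since the two samples are independent.
At 99% confidence z* = 2.576; margin = 2.576 × 0.01896 = 0.04884.

0.0488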